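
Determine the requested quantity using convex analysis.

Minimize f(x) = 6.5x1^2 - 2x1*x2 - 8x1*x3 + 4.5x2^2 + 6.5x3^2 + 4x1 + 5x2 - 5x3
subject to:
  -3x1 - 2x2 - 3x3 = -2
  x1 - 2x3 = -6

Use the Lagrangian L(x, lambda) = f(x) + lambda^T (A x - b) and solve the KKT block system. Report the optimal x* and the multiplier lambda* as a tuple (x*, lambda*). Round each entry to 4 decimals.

Form the Lagrangian:
  L(x, lambda) = (1/2) x^T Q x + c^T x + lambda^T (A x - b)
Stationarity (grad_x L = 0): Q x + c + A^T lambda = 0.
Primal feasibility: A x = b.

This gives the KKT block system:
  [ Q   A^T ] [ x     ]   [-c ]
  [ A    0  ] [ lambda ] = [ b ]

Solving the linear system:
  x*      = (-1.0129, -1.2209, 2.4935)
  lambda* = (-1.9811, 20.7313)
  f(x*)   = 48.901

x* = (-1.0129, -1.2209, 2.4935), lambda* = (-1.9811, 20.7313)


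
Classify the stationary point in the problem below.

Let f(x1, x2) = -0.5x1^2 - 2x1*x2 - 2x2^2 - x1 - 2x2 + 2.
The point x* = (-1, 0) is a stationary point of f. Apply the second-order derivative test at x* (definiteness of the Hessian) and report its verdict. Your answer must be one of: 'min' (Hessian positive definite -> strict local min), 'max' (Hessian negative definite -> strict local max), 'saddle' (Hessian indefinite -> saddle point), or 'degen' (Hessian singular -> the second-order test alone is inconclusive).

Compute the Hessian H = grad^2 f:
  H = [[-1, -2], [-2, -4]]
Verify stationarity: grad f(x*) = H x* + g = (0, 0).
Eigenvalues of H: -5, 0.
H has a zero eigenvalue (singular; negative semidefinite but not definite), so H is neither positive definite, negative definite, nor indefinite. The second-order test alone is inconclusive -> degen.
(Indeed, f is constant along the null direction of H through x*, so x* is not a strict local extremum.)

degen


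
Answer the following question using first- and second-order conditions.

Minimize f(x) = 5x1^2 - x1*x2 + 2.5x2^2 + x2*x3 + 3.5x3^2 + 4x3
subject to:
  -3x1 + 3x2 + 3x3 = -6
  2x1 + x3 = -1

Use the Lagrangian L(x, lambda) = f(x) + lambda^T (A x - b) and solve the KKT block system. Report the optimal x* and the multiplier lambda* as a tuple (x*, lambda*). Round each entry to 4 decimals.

Form the Lagrangian:
  L(x, lambda) = (1/2) x^T Q x + c^T x + lambda^T (A x - b)
Stationarity (grad_x L = 0): Q x + c + A^T lambda = 0.
Primal feasibility: A x = b.

This gives the KKT block system:
  [ Q   A^T ] [ x     ]   [-c ]
  [ A    0  ] [ lambda ] = [ b ]

Solving the linear system:
  x*      = (0.1385, -0.5846, -1.2769)
  lambda* = (1.4462, 1.1846)
  f(x*)   = 2.3769

x* = (0.1385, -0.5846, -1.2769), lambda* = (1.4462, 1.1846)


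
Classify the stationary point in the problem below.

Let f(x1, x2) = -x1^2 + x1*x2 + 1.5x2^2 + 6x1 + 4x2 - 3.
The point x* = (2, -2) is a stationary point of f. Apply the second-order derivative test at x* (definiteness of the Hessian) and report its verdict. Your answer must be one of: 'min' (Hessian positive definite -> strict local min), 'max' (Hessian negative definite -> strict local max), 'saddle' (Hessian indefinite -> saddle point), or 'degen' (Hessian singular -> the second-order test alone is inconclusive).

Compute the Hessian H = grad^2 f:
  H = [[-2, 1], [1, 3]]
Verify stationarity: grad f(x*) = H x* + g = (0, 0).
Eigenvalues of H: -2.1926, 3.1926.
Eigenvalues have mixed signs, so H is indefinite -> x* is a saddle point.

saddle


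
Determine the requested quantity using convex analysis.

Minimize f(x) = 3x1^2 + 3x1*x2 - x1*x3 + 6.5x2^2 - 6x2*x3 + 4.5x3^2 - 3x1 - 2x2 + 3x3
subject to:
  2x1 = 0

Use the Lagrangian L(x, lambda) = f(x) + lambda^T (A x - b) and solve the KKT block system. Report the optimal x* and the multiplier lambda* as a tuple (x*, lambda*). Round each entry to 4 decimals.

Form the Lagrangian:
  L(x, lambda) = (1/2) x^T Q x + c^T x + lambda^T (A x - b)
Stationarity (grad_x L = 0): Q x + c + A^T lambda = 0.
Primal feasibility: A x = b.

This gives the KKT block system:
  [ Q   A^T ] [ x     ]   [-c ]
  [ A    0  ] [ lambda ] = [ b ]

Solving the linear system:
  x*      = (0, 0, -0.3333)
  lambda* = (1.3333)
  f(x*)   = -0.5

x* = (0, 0, -0.3333), lambda* = (1.3333)


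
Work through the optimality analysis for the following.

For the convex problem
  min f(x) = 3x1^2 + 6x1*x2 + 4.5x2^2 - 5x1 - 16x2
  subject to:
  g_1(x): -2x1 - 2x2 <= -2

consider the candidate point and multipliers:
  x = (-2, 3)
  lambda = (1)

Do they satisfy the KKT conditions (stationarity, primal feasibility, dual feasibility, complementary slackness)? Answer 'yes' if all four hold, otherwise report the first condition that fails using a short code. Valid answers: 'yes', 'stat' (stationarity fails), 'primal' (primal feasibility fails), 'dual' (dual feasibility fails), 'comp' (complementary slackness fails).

Gradient of f: grad f(x) = Q x + c = (1, -1)
Constraint values g_i(x) = a_i^T x - b_i:
  g_1((-2, 3)) = 0
Stationarity residual: grad f(x) + sum_i lambda_i a_i = (-1, -3)
  -> stationarity FAILS
Primal feasibility (all g_i <= 0): OK
Dual feasibility (all lambda_i >= 0): OK
Complementary slackness (lambda_i * g_i(x) = 0 for all i): OK

Verdict: the first failing condition is stationarity -> stat.

stat


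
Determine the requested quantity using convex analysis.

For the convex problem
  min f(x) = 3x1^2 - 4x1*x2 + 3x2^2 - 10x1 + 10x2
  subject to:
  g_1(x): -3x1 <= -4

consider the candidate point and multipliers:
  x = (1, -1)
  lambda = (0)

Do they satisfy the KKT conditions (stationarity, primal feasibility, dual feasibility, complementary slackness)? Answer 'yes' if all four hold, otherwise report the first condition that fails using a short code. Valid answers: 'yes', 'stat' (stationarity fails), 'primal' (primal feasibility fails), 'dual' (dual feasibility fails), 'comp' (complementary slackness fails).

Gradient of f: grad f(x) = Q x + c = (0, 0)
Constraint values g_i(x) = a_i^T x - b_i:
  g_1((1, -1)) = 1
Stationarity residual: grad f(x) + sum_i lambda_i a_i = (0, 0)
  -> stationarity OK
Primal feasibility (all g_i <= 0): FAILS
Dual feasibility (all lambda_i >= 0): OK
Complementary slackness (lambda_i * g_i(x) = 0 for all i): OK

Verdict: the first failing condition is primal_feasibility -> primal.

primal


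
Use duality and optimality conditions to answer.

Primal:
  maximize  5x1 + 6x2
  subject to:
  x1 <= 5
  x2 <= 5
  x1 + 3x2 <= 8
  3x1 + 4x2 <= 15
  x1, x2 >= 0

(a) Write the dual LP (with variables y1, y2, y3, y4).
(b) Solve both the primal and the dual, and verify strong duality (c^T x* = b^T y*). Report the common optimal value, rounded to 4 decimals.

The standard primal-dual pair for 'max c^T x s.t. A x <= b, x >= 0' is:
  Dual:  min b^T y  s.t.  A^T y >= c,  y >= 0.

So the dual LP is:
  minimize  5y1 + 5y2 + 8y3 + 15y4
  subject to:
    y1 + y3 + 3y4 >= 5
    y2 + 3y3 + 4y4 >= 6
    y1, y2, y3, y4 >= 0

Solving the primal: x* = (5, 0).
  primal value c^T x* = 25.
Solving the dual: y* = (0.5, 0, 0, 1.5).
  dual value b^T y* = 25.
Strong duality: c^T x* = b^T y*. Confirmed.

25


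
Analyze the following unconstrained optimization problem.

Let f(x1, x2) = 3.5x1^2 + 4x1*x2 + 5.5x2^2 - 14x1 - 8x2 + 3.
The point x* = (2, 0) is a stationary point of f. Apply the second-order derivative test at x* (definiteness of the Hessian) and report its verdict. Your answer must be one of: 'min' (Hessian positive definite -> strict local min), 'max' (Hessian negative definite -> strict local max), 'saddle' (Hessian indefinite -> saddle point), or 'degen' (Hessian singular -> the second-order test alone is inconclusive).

Compute the Hessian H = grad^2 f:
  H = [[7, 4], [4, 11]]
Verify stationarity: grad f(x*) = H x* + g = (0, 0).
Eigenvalues of H: 4.5279, 13.4721.
Both eigenvalues > 0, so H is positive definite -> x* is a strict local min.

min


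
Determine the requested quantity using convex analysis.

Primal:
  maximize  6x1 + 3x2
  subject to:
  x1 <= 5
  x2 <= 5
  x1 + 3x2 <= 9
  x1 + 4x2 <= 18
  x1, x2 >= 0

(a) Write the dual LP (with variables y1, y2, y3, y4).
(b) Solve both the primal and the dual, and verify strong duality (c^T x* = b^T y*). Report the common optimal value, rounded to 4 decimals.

The standard primal-dual pair for 'max c^T x s.t. A x <= b, x >= 0' is:
  Dual:  min b^T y  s.t.  A^T y >= c,  y >= 0.

So the dual LP is:
  minimize  5y1 + 5y2 + 9y3 + 18y4
  subject to:
    y1 + y3 + y4 >= 6
    y2 + 3y3 + 4y4 >= 3
    y1, y2, y3, y4 >= 0

Solving the primal: x* = (5, 1.3333).
  primal value c^T x* = 34.
Solving the dual: y* = (5, 0, 1, 0).
  dual value b^T y* = 34.
Strong duality: c^T x* = b^T y*. Confirmed.

34


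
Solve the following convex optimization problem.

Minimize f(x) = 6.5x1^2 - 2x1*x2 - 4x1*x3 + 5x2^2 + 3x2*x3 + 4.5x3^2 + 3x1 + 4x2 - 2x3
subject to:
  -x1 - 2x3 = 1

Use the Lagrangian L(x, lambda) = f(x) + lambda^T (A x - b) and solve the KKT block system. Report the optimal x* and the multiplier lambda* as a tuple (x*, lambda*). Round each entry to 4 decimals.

Form the Lagrangian:
  L(x, lambda) = (1/2) x^T Q x + c^T x + lambda^T (A x - b)
Stationarity (grad_x L = 0): Q x + c + A^T lambda = 0.
Primal feasibility: A x = b.

This gives the KKT block system:
  [ Q   A^T ] [ x     ]   [-c ]
  [ A    0  ] [ lambda ] = [ b ]

Solving the linear system:
  x*      = (-0.5062, -0.4272, -0.2469)
  lambda* = (-1.7393)
  f(x*)   = -0.4972

x* = (-0.5062, -0.4272, -0.2469), lambda* = (-1.7393)


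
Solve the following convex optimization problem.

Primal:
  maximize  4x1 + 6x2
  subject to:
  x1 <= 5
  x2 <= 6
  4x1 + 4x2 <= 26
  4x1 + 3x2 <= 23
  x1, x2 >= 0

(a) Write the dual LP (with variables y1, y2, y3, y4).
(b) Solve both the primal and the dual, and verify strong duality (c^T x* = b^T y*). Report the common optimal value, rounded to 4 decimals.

The standard primal-dual pair for 'max c^T x s.t. A x <= b, x >= 0' is:
  Dual:  min b^T y  s.t.  A^T y >= c,  y >= 0.

So the dual LP is:
  minimize  5y1 + 6y2 + 26y3 + 23y4
  subject to:
    y1 + 4y3 + 4y4 >= 4
    y2 + 4y3 + 3y4 >= 6
    y1, y2, y3, y4 >= 0

Solving the primal: x* = (0.5, 6).
  primal value c^T x* = 38.
Solving the dual: y* = (0, 2, 1, 0).
  dual value b^T y* = 38.
Strong duality: c^T x* = b^T y*. Confirmed.

38


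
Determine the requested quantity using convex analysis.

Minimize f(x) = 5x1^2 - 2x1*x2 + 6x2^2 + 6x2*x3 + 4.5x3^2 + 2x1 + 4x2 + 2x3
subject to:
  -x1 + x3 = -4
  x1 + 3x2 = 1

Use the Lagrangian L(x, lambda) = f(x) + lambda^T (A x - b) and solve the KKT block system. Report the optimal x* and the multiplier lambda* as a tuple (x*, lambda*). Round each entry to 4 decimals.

Form the Lagrangian:
  L(x, lambda) = (1/2) x^T Q x + c^T x + lambda^T (A x - b)
Stationarity (grad_x L = 0): Q x + c + A^T lambda = 0.
Primal feasibility: A x = b.

This gives the KKT block system:
  [ Q   A^T ] [ x     ]   [-c ]
  [ A    0  ] [ lambda ] = [ b ]

Solving the linear system:
  x*      = (1.434, -0.1447, -2.566)
  lambda* = (21.9623, 5.3333)
  f(x*)   = 39.8365

x* = (1.434, -0.1447, -2.566), lambda* = (21.9623, 5.3333)


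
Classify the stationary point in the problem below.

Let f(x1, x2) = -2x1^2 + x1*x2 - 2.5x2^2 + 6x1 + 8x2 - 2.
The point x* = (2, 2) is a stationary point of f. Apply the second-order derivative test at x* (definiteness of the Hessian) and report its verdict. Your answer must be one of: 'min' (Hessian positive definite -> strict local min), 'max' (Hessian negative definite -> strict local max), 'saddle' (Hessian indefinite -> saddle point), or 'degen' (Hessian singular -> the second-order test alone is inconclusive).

Compute the Hessian H = grad^2 f:
  H = [[-4, 1], [1, -5]]
Verify stationarity: grad f(x*) = H x* + g = (0, 0).
Eigenvalues of H: -5.618, -3.382.
Both eigenvalues < 0, so H is negative definite -> x* is a strict local max.

max


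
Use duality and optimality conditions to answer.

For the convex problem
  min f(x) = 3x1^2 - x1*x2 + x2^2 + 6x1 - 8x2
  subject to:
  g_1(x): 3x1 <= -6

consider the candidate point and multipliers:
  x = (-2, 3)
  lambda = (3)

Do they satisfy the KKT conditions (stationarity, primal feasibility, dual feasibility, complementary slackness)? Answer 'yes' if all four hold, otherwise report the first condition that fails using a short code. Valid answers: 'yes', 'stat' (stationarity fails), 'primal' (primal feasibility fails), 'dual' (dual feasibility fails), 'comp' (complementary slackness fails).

Gradient of f: grad f(x) = Q x + c = (-9, 0)
Constraint values g_i(x) = a_i^T x - b_i:
  g_1((-2, 3)) = 0
Stationarity residual: grad f(x) + sum_i lambda_i a_i = (0, 0)
  -> stationarity OK
Primal feasibility (all g_i <= 0): OK
Dual feasibility (all lambda_i >= 0): OK
Complementary slackness (lambda_i * g_i(x) = 0 for all i): OK

Verdict: yes, KKT holds.

yes


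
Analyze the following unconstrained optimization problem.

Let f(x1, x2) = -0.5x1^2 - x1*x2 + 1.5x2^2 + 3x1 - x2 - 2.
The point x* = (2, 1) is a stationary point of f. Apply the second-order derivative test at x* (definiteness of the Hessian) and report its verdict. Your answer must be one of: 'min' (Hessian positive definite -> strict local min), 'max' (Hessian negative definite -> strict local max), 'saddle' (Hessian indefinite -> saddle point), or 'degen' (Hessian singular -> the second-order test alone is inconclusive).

Compute the Hessian H = grad^2 f:
  H = [[-1, -1], [-1, 3]]
Verify stationarity: grad f(x*) = H x* + g = (0, 0).
Eigenvalues of H: -1.2361, 3.2361.
Eigenvalues have mixed signs, so H is indefinite -> x* is a saddle point.

saddle


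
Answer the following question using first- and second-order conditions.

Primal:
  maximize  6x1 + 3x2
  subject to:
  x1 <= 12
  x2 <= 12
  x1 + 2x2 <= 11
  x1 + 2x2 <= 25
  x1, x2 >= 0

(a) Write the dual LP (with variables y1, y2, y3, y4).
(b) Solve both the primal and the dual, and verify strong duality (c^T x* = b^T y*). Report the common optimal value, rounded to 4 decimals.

The standard primal-dual pair for 'max c^T x s.t. A x <= b, x >= 0' is:
  Dual:  min b^T y  s.t.  A^T y >= c,  y >= 0.

So the dual LP is:
  minimize  12y1 + 12y2 + 11y3 + 25y4
  subject to:
    y1 + y3 + y4 >= 6
    y2 + 2y3 + 2y4 >= 3
    y1, y2, y3, y4 >= 0

Solving the primal: x* = (11, 0).
  primal value c^T x* = 66.
Solving the dual: y* = (0, 0, 6, 0).
  dual value b^T y* = 66.
Strong duality: c^T x* = b^T y*. Confirmed.

66


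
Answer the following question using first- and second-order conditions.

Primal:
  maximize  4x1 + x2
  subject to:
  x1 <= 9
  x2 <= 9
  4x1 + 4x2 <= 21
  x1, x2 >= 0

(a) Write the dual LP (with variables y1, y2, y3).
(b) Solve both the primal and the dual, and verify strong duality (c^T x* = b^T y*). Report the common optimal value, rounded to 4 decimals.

The standard primal-dual pair for 'max c^T x s.t. A x <= b, x >= 0' is:
  Dual:  min b^T y  s.t.  A^T y >= c,  y >= 0.

So the dual LP is:
  minimize  9y1 + 9y2 + 21y3
  subject to:
    y1 + 4y3 >= 4
    y2 + 4y3 >= 1
    y1, y2, y3 >= 0

Solving the primal: x* = (5.25, 0).
  primal value c^T x* = 21.
Solving the dual: y* = (0, 0, 1).
  dual value b^T y* = 21.
Strong duality: c^T x* = b^T y*. Confirmed.

21


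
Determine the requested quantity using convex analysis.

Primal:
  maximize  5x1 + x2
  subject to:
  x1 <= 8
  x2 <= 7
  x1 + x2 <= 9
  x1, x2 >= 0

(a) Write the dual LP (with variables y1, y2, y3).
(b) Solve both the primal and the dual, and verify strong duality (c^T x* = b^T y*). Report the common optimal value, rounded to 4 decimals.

The standard primal-dual pair for 'max c^T x s.t. A x <= b, x >= 0' is:
  Dual:  min b^T y  s.t.  A^T y >= c,  y >= 0.

So the dual LP is:
  minimize  8y1 + 7y2 + 9y3
  subject to:
    y1 + y3 >= 5
    y2 + y3 >= 1
    y1, y2, y3 >= 0

Solving the primal: x* = (8, 1).
  primal value c^T x* = 41.
Solving the dual: y* = (4, 0, 1).
  dual value b^T y* = 41.
Strong duality: c^T x* = b^T y*. Confirmed.

41


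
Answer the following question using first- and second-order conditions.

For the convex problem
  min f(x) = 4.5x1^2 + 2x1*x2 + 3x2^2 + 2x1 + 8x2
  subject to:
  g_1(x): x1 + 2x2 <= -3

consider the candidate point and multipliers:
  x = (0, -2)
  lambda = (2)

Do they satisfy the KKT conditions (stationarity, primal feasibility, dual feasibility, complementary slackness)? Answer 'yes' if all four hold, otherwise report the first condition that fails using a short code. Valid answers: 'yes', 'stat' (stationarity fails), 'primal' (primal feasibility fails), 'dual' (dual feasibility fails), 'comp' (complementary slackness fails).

Gradient of f: grad f(x) = Q x + c = (-2, -4)
Constraint values g_i(x) = a_i^T x - b_i:
  g_1((0, -2)) = -1
Stationarity residual: grad f(x) + sum_i lambda_i a_i = (0, 0)
  -> stationarity OK
Primal feasibility (all g_i <= 0): OK
Dual feasibility (all lambda_i >= 0): OK
Complementary slackness (lambda_i * g_i(x) = 0 for all i): FAILS

Verdict: the first failing condition is complementary_slackness -> comp.

comp


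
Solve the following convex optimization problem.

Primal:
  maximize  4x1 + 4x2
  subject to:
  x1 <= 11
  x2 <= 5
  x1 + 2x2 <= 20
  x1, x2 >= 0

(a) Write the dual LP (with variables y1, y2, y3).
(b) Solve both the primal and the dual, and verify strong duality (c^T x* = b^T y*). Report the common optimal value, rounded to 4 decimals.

The standard primal-dual pair for 'max c^T x s.t. A x <= b, x >= 0' is:
  Dual:  min b^T y  s.t.  A^T y >= c,  y >= 0.

So the dual LP is:
  minimize  11y1 + 5y2 + 20y3
  subject to:
    y1 + y3 >= 4
    y2 + 2y3 >= 4
    y1, y2, y3 >= 0

Solving the primal: x* = (11, 4.5).
  primal value c^T x* = 62.
Solving the dual: y* = (2, 0, 2).
  dual value b^T y* = 62.
Strong duality: c^T x* = b^T y*. Confirmed.

62


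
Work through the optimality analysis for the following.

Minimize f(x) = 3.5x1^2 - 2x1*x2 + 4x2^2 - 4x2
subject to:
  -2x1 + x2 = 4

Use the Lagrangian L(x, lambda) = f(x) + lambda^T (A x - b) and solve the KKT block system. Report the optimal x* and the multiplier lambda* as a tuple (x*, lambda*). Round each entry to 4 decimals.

Form the Lagrangian:
  L(x, lambda) = (1/2) x^T Q x + c^T x + lambda^T (A x - b)
Stationarity (grad_x L = 0): Q x + c + A^T lambda = 0.
Primal feasibility: A x = b.

This gives the KKT block system:
  [ Q   A^T ] [ x     ]   [-c ]
  [ A    0  ] [ lambda ] = [ b ]

Solving the linear system:
  x*      = (-1.5484, 0.9032)
  lambda* = (-6.3226)
  f(x*)   = 10.8387

x* = (-1.5484, 0.9032), lambda* = (-6.3226)


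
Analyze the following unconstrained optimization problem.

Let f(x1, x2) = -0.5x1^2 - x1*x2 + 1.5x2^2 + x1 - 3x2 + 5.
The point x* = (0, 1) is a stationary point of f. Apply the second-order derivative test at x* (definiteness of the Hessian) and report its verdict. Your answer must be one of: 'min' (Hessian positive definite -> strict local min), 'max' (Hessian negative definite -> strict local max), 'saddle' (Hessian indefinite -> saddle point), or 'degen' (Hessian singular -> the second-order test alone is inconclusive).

Compute the Hessian H = grad^2 f:
  H = [[-1, -1], [-1, 3]]
Verify stationarity: grad f(x*) = H x* + g = (0, 0).
Eigenvalues of H: -1.2361, 3.2361.
Eigenvalues have mixed signs, so H is indefinite -> x* is a saddle point.

saddle


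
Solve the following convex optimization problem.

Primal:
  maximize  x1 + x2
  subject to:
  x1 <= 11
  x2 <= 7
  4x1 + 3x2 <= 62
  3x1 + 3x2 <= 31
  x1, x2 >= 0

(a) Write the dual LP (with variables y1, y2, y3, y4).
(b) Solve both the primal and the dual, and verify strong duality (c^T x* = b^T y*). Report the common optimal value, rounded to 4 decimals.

The standard primal-dual pair for 'max c^T x s.t. A x <= b, x >= 0' is:
  Dual:  min b^T y  s.t.  A^T y >= c,  y >= 0.

So the dual LP is:
  minimize  11y1 + 7y2 + 62y3 + 31y4
  subject to:
    y1 + 4y3 + 3y4 >= 1
    y2 + 3y3 + 3y4 >= 1
    y1, y2, y3, y4 >= 0

Solving the primal: x* = (10.3333, 0).
  primal value c^T x* = 10.3333.
Solving the dual: y* = (0, 0, 0, 0.3333).
  dual value b^T y* = 10.3333.
Strong duality: c^T x* = b^T y*. Confirmed.

10.3333


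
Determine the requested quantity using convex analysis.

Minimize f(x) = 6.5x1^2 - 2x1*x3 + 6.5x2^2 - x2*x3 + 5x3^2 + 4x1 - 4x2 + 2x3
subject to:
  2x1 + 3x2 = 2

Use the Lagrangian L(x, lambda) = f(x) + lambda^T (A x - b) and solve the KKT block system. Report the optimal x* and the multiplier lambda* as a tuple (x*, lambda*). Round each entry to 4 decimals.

Form the Lagrangian:
  L(x, lambda) = (1/2) x^T Q x + c^T x + lambda^T (A x - b)
Stationarity (grad_x L = 0): Q x + c + A^T lambda = 0.
Primal feasibility: A x = b.

This gives the KKT block system:
  [ Q   A^T ] [ x     ]   [-c ]
  [ A    0  ] [ lambda ] = [ b ]

Solving the linear system:
  x*      = (-0.0573, 0.7049, -0.141)
  lambda* = (-1.7682)
  f(x*)   = 0.1027

x* = (-0.0573, 0.7049, -0.141), lambda* = (-1.7682)


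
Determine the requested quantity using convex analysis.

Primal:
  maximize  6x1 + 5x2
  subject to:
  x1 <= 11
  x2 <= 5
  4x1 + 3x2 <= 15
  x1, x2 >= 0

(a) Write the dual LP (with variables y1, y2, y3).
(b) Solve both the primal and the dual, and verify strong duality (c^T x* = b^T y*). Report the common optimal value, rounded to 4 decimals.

The standard primal-dual pair for 'max c^T x s.t. A x <= b, x >= 0' is:
  Dual:  min b^T y  s.t.  A^T y >= c,  y >= 0.

So the dual LP is:
  minimize  11y1 + 5y2 + 15y3
  subject to:
    y1 + 4y3 >= 6
    y2 + 3y3 >= 5
    y1, y2, y3 >= 0

Solving the primal: x* = (0, 5).
  primal value c^T x* = 25.
Solving the dual: y* = (0, 0.5, 1.5).
  dual value b^T y* = 25.
Strong duality: c^T x* = b^T y*. Confirmed.

25


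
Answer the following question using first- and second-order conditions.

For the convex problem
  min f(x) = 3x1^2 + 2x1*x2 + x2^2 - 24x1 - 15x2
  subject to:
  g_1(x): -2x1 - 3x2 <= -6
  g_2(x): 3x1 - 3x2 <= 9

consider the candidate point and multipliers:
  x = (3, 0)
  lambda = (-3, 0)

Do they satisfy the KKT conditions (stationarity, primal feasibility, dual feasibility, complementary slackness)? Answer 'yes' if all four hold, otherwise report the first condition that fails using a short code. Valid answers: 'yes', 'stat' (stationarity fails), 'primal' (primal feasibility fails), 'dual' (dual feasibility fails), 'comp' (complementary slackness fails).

Gradient of f: grad f(x) = Q x + c = (-6, -9)
Constraint values g_i(x) = a_i^T x - b_i:
  g_1((3, 0)) = 0
  g_2((3, 0)) = 0
Stationarity residual: grad f(x) + sum_i lambda_i a_i = (0, 0)
  -> stationarity OK
Primal feasibility (all g_i <= 0): OK
Dual feasibility (all lambda_i >= 0): FAILS
Complementary slackness (lambda_i * g_i(x) = 0 for all i): OK

Verdict: the first failing condition is dual_feasibility -> dual.

dual


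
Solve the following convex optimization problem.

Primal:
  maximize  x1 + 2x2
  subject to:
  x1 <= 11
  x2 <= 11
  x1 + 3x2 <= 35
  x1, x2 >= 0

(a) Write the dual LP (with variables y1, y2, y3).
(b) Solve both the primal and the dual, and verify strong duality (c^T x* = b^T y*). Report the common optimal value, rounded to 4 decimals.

The standard primal-dual pair for 'max c^T x s.t. A x <= b, x >= 0' is:
  Dual:  min b^T y  s.t.  A^T y >= c,  y >= 0.

So the dual LP is:
  minimize  11y1 + 11y2 + 35y3
  subject to:
    y1 + y3 >= 1
    y2 + 3y3 >= 2
    y1, y2, y3 >= 0

Solving the primal: x* = (11, 8).
  primal value c^T x* = 27.
Solving the dual: y* = (0.3333, 0, 0.6667).
  dual value b^T y* = 27.
Strong duality: c^T x* = b^T y*. Confirmed.

27


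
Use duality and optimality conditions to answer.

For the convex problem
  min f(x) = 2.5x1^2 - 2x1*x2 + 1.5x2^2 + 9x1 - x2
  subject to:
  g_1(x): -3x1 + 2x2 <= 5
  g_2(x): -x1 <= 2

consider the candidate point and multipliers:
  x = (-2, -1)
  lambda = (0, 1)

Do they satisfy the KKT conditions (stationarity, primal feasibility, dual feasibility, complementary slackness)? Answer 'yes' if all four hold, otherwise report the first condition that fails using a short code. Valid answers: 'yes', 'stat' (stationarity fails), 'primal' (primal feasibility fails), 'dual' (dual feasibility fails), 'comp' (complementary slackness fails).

Gradient of f: grad f(x) = Q x + c = (1, 0)
Constraint values g_i(x) = a_i^T x - b_i:
  g_1((-2, -1)) = -1
  g_2((-2, -1)) = 0
Stationarity residual: grad f(x) + sum_i lambda_i a_i = (0, 0)
  -> stationarity OK
Primal feasibility (all g_i <= 0): OK
Dual feasibility (all lambda_i >= 0): OK
Complementary slackness (lambda_i * g_i(x) = 0 for all i): OK

Verdict: yes, KKT holds.

yes


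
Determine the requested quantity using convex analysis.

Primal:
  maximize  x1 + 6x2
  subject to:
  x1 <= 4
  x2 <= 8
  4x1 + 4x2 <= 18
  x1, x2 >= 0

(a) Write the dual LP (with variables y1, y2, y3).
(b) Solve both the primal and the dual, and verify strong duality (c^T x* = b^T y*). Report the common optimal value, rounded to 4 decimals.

The standard primal-dual pair for 'max c^T x s.t. A x <= b, x >= 0' is:
  Dual:  min b^T y  s.t.  A^T y >= c,  y >= 0.

So the dual LP is:
  minimize  4y1 + 8y2 + 18y3
  subject to:
    y1 + 4y3 >= 1
    y2 + 4y3 >= 6
    y1, y2, y3 >= 0

Solving the primal: x* = (0, 4.5).
  primal value c^T x* = 27.
Solving the dual: y* = (0, 0, 1.5).
  dual value b^T y* = 27.
Strong duality: c^T x* = b^T y*. Confirmed.

27


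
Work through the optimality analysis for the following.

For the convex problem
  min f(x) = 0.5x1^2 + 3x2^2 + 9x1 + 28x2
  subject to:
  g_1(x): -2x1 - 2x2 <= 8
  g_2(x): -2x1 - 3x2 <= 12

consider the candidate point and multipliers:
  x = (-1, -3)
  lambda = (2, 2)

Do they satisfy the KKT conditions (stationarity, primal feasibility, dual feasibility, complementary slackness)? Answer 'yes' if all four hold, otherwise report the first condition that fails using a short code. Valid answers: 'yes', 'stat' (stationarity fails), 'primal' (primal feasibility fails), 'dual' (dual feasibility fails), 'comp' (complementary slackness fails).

Gradient of f: grad f(x) = Q x + c = (8, 10)
Constraint values g_i(x) = a_i^T x - b_i:
  g_1((-1, -3)) = 0
  g_2((-1, -3)) = -1
Stationarity residual: grad f(x) + sum_i lambda_i a_i = (0, 0)
  -> stationarity OK
Primal feasibility (all g_i <= 0): OK
Dual feasibility (all lambda_i >= 0): OK
Complementary slackness (lambda_i * g_i(x) = 0 for all i): FAILS

Verdict: the first failing condition is complementary_slackness -> comp.

comp


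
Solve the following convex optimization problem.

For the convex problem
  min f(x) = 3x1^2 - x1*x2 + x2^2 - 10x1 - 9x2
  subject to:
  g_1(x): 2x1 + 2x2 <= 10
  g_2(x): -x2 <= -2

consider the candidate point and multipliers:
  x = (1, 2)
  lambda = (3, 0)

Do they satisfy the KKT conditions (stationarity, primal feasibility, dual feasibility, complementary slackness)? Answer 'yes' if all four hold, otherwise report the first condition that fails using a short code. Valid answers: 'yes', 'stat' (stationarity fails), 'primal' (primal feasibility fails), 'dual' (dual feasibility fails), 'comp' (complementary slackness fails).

Gradient of f: grad f(x) = Q x + c = (-6, -6)
Constraint values g_i(x) = a_i^T x - b_i:
  g_1((1, 2)) = -4
  g_2((1, 2)) = 0
Stationarity residual: grad f(x) + sum_i lambda_i a_i = (0, 0)
  -> stationarity OK
Primal feasibility (all g_i <= 0): OK
Dual feasibility (all lambda_i >= 0): OK
Complementary slackness (lambda_i * g_i(x) = 0 for all i): FAILS

Verdict: the first failing condition is complementary_slackness -> comp.

comp


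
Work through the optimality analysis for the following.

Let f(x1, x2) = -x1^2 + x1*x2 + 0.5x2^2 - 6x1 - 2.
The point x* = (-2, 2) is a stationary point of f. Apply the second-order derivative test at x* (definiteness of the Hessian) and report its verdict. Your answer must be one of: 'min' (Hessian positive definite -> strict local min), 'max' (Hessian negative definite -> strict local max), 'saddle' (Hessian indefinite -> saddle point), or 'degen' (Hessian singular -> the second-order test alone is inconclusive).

Compute the Hessian H = grad^2 f:
  H = [[-2, 1], [1, 1]]
Verify stationarity: grad f(x*) = H x* + g = (0, 0).
Eigenvalues of H: -2.3028, 1.3028.
Eigenvalues have mixed signs, so H is indefinite -> x* is a saddle point.

saddle


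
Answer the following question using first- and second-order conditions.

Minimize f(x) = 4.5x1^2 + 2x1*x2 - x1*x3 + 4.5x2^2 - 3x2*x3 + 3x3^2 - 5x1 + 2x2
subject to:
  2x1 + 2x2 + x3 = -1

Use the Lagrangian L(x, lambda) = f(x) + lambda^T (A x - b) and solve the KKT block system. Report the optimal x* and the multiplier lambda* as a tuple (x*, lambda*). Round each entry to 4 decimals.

Form the Lagrangian:
  L(x, lambda) = (1/2) x^T Q x + c^T x + lambda^T (A x - b)
Stationarity (grad_x L = 0): Q x + c + A^T lambda = 0.
Primal feasibility: A x = b.

This gives the KKT block system:
  [ Q   A^T ] [ x     ]   [-c ]
  [ A    0  ] [ lambda ] = [ b ]

Solving the linear system:
  x*      = (0.4283, -0.7014, -0.4538)
  lambda* = (1.0472)
  f(x*)   = -1.2485

x* = (0.4283, -0.7014, -0.4538), lambda* = (1.0472)


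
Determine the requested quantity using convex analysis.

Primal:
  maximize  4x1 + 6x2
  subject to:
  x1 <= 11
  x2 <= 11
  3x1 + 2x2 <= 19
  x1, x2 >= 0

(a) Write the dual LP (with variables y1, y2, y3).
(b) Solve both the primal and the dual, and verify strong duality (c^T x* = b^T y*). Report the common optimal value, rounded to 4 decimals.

The standard primal-dual pair for 'max c^T x s.t. A x <= b, x >= 0' is:
  Dual:  min b^T y  s.t.  A^T y >= c,  y >= 0.

So the dual LP is:
  minimize  11y1 + 11y2 + 19y3
  subject to:
    y1 + 3y3 >= 4
    y2 + 2y3 >= 6
    y1, y2, y3 >= 0

Solving the primal: x* = (0, 9.5).
  primal value c^T x* = 57.
Solving the dual: y* = (0, 0, 3).
  dual value b^T y* = 57.
Strong duality: c^T x* = b^T y*. Confirmed.

57


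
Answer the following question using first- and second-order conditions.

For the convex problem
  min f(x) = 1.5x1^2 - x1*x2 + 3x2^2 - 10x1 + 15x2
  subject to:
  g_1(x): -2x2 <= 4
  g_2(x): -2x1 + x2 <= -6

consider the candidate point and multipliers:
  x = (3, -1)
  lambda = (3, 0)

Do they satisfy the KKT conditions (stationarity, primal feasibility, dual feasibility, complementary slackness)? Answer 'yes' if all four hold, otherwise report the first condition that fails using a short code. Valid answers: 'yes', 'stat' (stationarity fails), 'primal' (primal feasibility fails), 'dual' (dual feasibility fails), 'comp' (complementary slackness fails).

Gradient of f: grad f(x) = Q x + c = (0, 6)
Constraint values g_i(x) = a_i^T x - b_i:
  g_1((3, -1)) = -2
  g_2((3, -1)) = -1
Stationarity residual: grad f(x) + sum_i lambda_i a_i = (0, 0)
  -> stationarity OK
Primal feasibility (all g_i <= 0): OK
Dual feasibility (all lambda_i >= 0): OK
Complementary slackness (lambda_i * g_i(x) = 0 for all i): FAILS

Verdict: the first failing condition is complementary_slackness -> comp.

comp


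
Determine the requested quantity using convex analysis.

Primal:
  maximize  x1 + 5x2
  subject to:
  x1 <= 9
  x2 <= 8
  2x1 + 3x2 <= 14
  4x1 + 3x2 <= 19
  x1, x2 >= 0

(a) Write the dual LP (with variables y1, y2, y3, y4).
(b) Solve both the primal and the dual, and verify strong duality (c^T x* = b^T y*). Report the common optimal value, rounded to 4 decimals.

The standard primal-dual pair for 'max c^T x s.t. A x <= b, x >= 0' is:
  Dual:  min b^T y  s.t.  A^T y >= c,  y >= 0.

So the dual LP is:
  minimize  9y1 + 8y2 + 14y3 + 19y4
  subject to:
    y1 + 2y3 + 4y4 >= 1
    y2 + 3y3 + 3y4 >= 5
    y1, y2, y3, y4 >= 0

Solving the primal: x* = (0, 4.6667).
  primal value c^T x* = 23.3333.
Solving the dual: y* = (0, 0, 1.6667, 0).
  dual value b^T y* = 23.3333.
Strong duality: c^T x* = b^T y*. Confirmed.

23.3333


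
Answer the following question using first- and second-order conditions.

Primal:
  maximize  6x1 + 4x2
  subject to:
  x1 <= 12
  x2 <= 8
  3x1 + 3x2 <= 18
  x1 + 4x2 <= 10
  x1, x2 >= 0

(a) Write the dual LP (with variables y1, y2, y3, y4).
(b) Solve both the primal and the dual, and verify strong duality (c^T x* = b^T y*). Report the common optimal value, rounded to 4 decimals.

The standard primal-dual pair for 'max c^T x s.t. A x <= b, x >= 0' is:
  Dual:  min b^T y  s.t.  A^T y >= c,  y >= 0.

So the dual LP is:
  minimize  12y1 + 8y2 + 18y3 + 10y4
  subject to:
    y1 + 3y3 + y4 >= 6
    y2 + 3y3 + 4y4 >= 4
    y1, y2, y3, y4 >= 0

Solving the primal: x* = (6, 0).
  primal value c^T x* = 36.
Solving the dual: y* = (0, 0, 2, 0).
  dual value b^T y* = 36.
Strong duality: c^T x* = b^T y*. Confirmed.

36


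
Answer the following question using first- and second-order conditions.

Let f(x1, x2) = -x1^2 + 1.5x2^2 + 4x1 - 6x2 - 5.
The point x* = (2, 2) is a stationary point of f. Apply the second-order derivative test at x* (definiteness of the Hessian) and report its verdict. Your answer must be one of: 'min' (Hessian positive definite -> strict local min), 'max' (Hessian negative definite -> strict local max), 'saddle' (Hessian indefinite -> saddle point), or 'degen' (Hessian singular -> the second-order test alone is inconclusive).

Compute the Hessian H = grad^2 f:
  H = [[-2, 0], [0, 3]]
Verify stationarity: grad f(x*) = H x* + g = (0, 0).
Eigenvalues of H: -2, 3.
Eigenvalues have mixed signs, so H is indefinite -> x* is a saddle point.

saddle


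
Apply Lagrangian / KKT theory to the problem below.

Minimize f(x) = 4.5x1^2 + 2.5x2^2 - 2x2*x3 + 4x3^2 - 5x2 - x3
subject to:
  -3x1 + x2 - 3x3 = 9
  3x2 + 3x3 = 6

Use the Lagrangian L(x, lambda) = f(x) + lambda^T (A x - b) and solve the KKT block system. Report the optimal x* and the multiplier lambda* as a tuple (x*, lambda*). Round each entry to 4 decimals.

Form the Lagrangian:
  L(x, lambda) = (1/2) x^T Q x + c^T x + lambda^T (A x - b)
Stationarity (grad_x L = 0): Q x + c + A^T lambda = 0.
Primal feasibility: A x = b.

This gives the KKT block system:
  [ Q   A^T ] [ x     ]   [-c ]
  [ A    0  ] [ lambda ] = [ b ]

Solving the linear system:
  x*      = (-1.6061, 2.5455, -0.5455)
  lambda* = (-4.8182, -1.3333)
  f(x*)   = 19.5909

x* = (-1.6061, 2.5455, -0.5455), lambda* = (-4.8182, -1.3333)


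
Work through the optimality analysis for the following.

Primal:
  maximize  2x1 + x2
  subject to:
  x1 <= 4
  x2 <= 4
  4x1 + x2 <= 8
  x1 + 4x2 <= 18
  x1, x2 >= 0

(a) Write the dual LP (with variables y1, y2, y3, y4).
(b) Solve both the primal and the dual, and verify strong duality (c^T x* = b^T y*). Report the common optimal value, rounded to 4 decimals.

The standard primal-dual pair for 'max c^T x s.t. A x <= b, x >= 0' is:
  Dual:  min b^T y  s.t.  A^T y >= c,  y >= 0.

So the dual LP is:
  minimize  4y1 + 4y2 + 8y3 + 18y4
  subject to:
    y1 + 4y3 + y4 >= 2
    y2 + y3 + 4y4 >= 1
    y1, y2, y3, y4 >= 0

Solving the primal: x* = (1, 4).
  primal value c^T x* = 6.
Solving the dual: y* = (0, 0.5, 0.5, 0).
  dual value b^T y* = 6.
Strong duality: c^T x* = b^T y*. Confirmed.

6


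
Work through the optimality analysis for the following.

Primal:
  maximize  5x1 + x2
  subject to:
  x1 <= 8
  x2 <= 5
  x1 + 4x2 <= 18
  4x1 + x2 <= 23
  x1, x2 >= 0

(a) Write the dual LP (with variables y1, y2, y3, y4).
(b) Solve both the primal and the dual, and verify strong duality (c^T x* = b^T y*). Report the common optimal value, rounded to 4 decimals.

The standard primal-dual pair for 'max c^T x s.t. A x <= b, x >= 0' is:
  Dual:  min b^T y  s.t.  A^T y >= c,  y >= 0.

So the dual LP is:
  minimize  8y1 + 5y2 + 18y3 + 23y4
  subject to:
    y1 + y3 + 4y4 >= 5
    y2 + 4y3 + y4 >= 1
    y1, y2, y3, y4 >= 0

Solving the primal: x* = (5.75, 0).
  primal value c^T x* = 28.75.
Solving the dual: y* = (0, 0, 0, 1.25).
  dual value b^T y* = 28.75.
Strong duality: c^T x* = b^T y*. Confirmed.

28.75


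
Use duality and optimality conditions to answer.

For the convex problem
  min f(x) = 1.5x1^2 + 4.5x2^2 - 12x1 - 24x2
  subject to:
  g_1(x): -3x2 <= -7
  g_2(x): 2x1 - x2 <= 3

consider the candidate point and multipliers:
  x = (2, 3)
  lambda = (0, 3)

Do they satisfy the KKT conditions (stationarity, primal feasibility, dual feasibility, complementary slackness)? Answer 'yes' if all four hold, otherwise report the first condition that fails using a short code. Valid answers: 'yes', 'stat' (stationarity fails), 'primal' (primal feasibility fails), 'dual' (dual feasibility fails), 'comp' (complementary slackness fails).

Gradient of f: grad f(x) = Q x + c = (-6, 3)
Constraint values g_i(x) = a_i^T x - b_i:
  g_1((2, 3)) = -2
  g_2((2, 3)) = -2
Stationarity residual: grad f(x) + sum_i lambda_i a_i = (0, 0)
  -> stationarity OK
Primal feasibility (all g_i <= 0): OK
Dual feasibility (all lambda_i >= 0): OK
Complementary slackness (lambda_i * g_i(x) = 0 for all i): FAILS

Verdict: the first failing condition is complementary_slackness -> comp.

comp


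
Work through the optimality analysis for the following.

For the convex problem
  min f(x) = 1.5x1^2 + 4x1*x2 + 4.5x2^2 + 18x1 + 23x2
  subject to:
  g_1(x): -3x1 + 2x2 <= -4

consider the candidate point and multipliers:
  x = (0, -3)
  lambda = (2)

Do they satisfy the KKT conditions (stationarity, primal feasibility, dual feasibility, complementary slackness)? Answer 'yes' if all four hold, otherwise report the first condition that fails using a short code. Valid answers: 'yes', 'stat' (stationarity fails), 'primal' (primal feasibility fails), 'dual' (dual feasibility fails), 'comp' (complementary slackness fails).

Gradient of f: grad f(x) = Q x + c = (6, -4)
Constraint values g_i(x) = a_i^T x - b_i:
  g_1((0, -3)) = -2
Stationarity residual: grad f(x) + sum_i lambda_i a_i = (0, 0)
  -> stationarity OK
Primal feasibility (all g_i <= 0): OK
Dual feasibility (all lambda_i >= 0): OK
Complementary slackness (lambda_i * g_i(x) = 0 for all i): FAILS

Verdict: the first failing condition is complementary_slackness -> comp.

comp


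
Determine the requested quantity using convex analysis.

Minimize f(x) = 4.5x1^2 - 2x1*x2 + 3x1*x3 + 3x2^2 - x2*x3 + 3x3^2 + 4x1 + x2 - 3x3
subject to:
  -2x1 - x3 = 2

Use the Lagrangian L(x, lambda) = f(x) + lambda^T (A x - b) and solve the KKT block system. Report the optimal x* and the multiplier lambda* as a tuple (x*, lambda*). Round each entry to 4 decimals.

Form the Lagrangian:
  L(x, lambda) = (1/2) x^T Q x + c^T x + lambda^T (A x - b)
Stationarity (grad_x L = 0): Q x + c + A^T lambda = 0.
Primal feasibility: A x = b.

This gives the KKT block system:
  [ Q   A^T ] [ x     ]   [-c ]
  [ A    0  ] [ lambda ] = [ b ]

Solving the linear system:
  x*      = (-1.3333, -0.5, 0.6667)
  lambda* = (-2.5)
  f(x*)   = -1.4167

x* = (-1.3333, -0.5, 0.6667), lambda* = (-2.5)


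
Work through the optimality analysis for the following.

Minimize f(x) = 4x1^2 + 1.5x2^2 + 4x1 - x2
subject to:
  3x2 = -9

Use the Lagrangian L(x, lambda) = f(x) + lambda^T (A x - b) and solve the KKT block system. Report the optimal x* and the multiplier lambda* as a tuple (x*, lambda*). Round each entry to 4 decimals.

Form the Lagrangian:
  L(x, lambda) = (1/2) x^T Q x + c^T x + lambda^T (A x - b)
Stationarity (grad_x L = 0): Q x + c + A^T lambda = 0.
Primal feasibility: A x = b.

This gives the KKT block system:
  [ Q   A^T ] [ x     ]   [-c ]
  [ A    0  ] [ lambda ] = [ b ]

Solving the linear system:
  x*      = (-0.5, -3)
  lambda* = (3.3333)
  f(x*)   = 15.5

x* = (-0.5, -3), lambda* = (3.3333)


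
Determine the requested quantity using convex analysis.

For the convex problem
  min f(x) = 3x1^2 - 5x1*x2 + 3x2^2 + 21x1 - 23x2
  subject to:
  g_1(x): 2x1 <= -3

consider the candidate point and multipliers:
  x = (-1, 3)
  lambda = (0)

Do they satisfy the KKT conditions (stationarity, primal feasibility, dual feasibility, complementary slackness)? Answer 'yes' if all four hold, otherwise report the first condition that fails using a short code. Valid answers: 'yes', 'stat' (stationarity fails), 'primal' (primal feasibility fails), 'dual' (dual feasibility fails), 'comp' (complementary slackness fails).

Gradient of f: grad f(x) = Q x + c = (0, 0)
Constraint values g_i(x) = a_i^T x - b_i:
  g_1((-1, 3)) = 1
Stationarity residual: grad f(x) + sum_i lambda_i a_i = (0, 0)
  -> stationarity OK
Primal feasibility (all g_i <= 0): FAILS
Dual feasibility (all lambda_i >= 0): OK
Complementary slackness (lambda_i * g_i(x) = 0 for all i): OK

Verdict: the first failing condition is primal_feasibility -> primal.

primal
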